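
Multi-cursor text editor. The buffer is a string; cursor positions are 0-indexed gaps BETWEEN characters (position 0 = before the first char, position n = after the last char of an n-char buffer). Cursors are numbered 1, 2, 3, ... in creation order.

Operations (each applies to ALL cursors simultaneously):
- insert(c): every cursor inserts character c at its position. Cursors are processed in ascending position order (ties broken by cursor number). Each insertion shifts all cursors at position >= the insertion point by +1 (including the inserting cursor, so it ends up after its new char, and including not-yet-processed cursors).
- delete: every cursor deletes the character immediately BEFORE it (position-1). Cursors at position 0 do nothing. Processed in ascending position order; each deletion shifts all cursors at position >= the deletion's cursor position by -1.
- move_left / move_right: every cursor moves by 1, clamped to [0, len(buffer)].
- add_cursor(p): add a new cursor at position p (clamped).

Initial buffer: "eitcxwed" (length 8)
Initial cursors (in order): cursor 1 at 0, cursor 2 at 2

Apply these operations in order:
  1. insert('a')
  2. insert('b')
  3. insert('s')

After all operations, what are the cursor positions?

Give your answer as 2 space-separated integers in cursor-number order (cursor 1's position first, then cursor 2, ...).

Answer: 3 8

Derivation:
After op 1 (insert('a')): buffer="aeiatcxwed" (len 10), cursors c1@1 c2@4, authorship 1..2......
After op 2 (insert('b')): buffer="abeiabtcxwed" (len 12), cursors c1@2 c2@6, authorship 11..22......
After op 3 (insert('s')): buffer="abseiabstcxwed" (len 14), cursors c1@3 c2@8, authorship 111..222......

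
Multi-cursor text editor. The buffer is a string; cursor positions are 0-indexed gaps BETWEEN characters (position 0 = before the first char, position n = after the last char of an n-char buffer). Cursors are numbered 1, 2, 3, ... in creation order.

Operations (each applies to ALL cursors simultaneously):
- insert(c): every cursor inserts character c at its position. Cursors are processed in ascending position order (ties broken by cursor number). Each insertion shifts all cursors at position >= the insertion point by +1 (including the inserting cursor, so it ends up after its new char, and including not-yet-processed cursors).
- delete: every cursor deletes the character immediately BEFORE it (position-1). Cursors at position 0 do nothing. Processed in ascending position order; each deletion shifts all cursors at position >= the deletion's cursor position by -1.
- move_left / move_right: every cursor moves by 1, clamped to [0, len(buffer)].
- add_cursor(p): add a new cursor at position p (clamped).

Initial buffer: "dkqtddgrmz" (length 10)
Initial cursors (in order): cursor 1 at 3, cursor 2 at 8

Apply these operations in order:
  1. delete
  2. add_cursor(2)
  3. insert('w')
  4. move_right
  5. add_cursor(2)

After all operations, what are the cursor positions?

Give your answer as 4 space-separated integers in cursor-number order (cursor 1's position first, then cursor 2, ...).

Answer: 5 10 5 2

Derivation:
After op 1 (delete): buffer="dktddgmz" (len 8), cursors c1@2 c2@6, authorship ........
After op 2 (add_cursor(2)): buffer="dktddgmz" (len 8), cursors c1@2 c3@2 c2@6, authorship ........
After op 3 (insert('w')): buffer="dkwwtddgwmz" (len 11), cursors c1@4 c3@4 c2@9, authorship ..13....2..
After op 4 (move_right): buffer="dkwwtddgwmz" (len 11), cursors c1@5 c3@5 c2@10, authorship ..13....2..
After op 5 (add_cursor(2)): buffer="dkwwtddgwmz" (len 11), cursors c4@2 c1@5 c3@5 c2@10, authorship ..13....2..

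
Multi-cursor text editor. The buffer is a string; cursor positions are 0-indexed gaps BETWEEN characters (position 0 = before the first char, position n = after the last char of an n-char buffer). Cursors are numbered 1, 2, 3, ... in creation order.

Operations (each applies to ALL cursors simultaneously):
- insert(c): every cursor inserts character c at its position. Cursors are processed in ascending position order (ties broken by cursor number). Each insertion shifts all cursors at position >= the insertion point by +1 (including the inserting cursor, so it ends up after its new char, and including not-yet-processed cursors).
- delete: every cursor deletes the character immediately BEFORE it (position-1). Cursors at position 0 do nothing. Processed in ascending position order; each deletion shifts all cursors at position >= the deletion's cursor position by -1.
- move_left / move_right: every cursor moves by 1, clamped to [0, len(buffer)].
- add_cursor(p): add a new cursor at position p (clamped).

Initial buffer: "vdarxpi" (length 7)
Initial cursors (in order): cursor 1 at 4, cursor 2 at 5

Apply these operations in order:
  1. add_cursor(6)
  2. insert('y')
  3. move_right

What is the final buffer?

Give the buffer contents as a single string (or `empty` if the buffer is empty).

Answer: vdaryxypyi

Derivation:
After op 1 (add_cursor(6)): buffer="vdarxpi" (len 7), cursors c1@4 c2@5 c3@6, authorship .......
After op 2 (insert('y')): buffer="vdaryxypyi" (len 10), cursors c1@5 c2@7 c3@9, authorship ....1.2.3.
After op 3 (move_right): buffer="vdaryxypyi" (len 10), cursors c1@6 c2@8 c3@10, authorship ....1.2.3.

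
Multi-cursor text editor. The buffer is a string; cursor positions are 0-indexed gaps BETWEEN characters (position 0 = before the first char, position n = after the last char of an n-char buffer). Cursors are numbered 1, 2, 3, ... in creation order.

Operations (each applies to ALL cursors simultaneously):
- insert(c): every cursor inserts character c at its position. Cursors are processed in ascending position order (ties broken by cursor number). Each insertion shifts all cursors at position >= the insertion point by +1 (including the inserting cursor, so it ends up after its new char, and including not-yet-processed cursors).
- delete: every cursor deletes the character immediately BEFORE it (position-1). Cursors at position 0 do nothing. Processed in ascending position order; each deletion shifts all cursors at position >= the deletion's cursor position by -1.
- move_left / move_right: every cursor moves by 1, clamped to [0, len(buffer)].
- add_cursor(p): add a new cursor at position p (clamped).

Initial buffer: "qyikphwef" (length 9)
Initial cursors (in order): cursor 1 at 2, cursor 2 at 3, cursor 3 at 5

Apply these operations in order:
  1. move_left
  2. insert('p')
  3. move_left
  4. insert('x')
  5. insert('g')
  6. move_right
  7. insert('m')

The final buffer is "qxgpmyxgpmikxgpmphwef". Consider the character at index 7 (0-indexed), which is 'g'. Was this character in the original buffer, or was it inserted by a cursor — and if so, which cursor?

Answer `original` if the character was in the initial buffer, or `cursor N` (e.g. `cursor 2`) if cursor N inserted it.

After op 1 (move_left): buffer="qyikphwef" (len 9), cursors c1@1 c2@2 c3@4, authorship .........
After op 2 (insert('p')): buffer="qpypikpphwef" (len 12), cursors c1@2 c2@4 c3@7, authorship .1.2..3.....
After op 3 (move_left): buffer="qpypikpphwef" (len 12), cursors c1@1 c2@3 c3@6, authorship .1.2..3.....
After op 4 (insert('x')): buffer="qxpyxpikxpphwef" (len 15), cursors c1@2 c2@5 c3@9, authorship .11.22..33.....
After op 5 (insert('g')): buffer="qxgpyxgpikxgpphwef" (len 18), cursors c1@3 c2@7 c3@12, authorship .111.222..333.....
After op 6 (move_right): buffer="qxgpyxgpikxgpphwef" (len 18), cursors c1@4 c2@8 c3@13, authorship .111.222..333.....
After op 7 (insert('m')): buffer="qxgpmyxgpmikxgpmphwef" (len 21), cursors c1@5 c2@10 c3@16, authorship .1111.2222..3333.....
Authorship (.=original, N=cursor N): . 1 1 1 1 . 2 2 2 2 . . 3 3 3 3 . . . . .
Index 7: author = 2

Answer: cursor 2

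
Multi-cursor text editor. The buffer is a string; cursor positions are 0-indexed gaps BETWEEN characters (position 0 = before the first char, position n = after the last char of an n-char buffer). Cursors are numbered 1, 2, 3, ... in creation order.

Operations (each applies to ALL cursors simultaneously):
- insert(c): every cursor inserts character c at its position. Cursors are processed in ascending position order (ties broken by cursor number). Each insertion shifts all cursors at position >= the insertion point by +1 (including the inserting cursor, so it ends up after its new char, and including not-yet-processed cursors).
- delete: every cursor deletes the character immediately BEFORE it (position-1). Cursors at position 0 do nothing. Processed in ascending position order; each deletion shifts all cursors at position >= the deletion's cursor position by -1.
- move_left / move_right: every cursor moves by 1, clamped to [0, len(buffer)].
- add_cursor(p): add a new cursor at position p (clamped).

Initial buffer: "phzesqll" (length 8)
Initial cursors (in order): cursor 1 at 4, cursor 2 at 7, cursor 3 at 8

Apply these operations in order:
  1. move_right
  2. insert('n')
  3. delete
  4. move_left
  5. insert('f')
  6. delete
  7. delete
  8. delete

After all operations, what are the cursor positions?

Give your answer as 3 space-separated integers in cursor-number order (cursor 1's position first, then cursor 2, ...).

Answer: 1 1 1

Derivation:
After op 1 (move_right): buffer="phzesqll" (len 8), cursors c1@5 c2@8 c3@8, authorship ........
After op 2 (insert('n')): buffer="phzesnqllnn" (len 11), cursors c1@6 c2@11 c3@11, authorship .....1...23
After op 3 (delete): buffer="phzesqll" (len 8), cursors c1@5 c2@8 c3@8, authorship ........
After op 4 (move_left): buffer="phzesqll" (len 8), cursors c1@4 c2@7 c3@7, authorship ........
After op 5 (insert('f')): buffer="phzefsqlffl" (len 11), cursors c1@5 c2@10 c3@10, authorship ....1...23.
After op 6 (delete): buffer="phzesqll" (len 8), cursors c1@4 c2@7 c3@7, authorship ........
After op 7 (delete): buffer="phzsl" (len 5), cursors c1@3 c2@4 c3@4, authorship .....
After op 8 (delete): buffer="pl" (len 2), cursors c1@1 c2@1 c3@1, authorship ..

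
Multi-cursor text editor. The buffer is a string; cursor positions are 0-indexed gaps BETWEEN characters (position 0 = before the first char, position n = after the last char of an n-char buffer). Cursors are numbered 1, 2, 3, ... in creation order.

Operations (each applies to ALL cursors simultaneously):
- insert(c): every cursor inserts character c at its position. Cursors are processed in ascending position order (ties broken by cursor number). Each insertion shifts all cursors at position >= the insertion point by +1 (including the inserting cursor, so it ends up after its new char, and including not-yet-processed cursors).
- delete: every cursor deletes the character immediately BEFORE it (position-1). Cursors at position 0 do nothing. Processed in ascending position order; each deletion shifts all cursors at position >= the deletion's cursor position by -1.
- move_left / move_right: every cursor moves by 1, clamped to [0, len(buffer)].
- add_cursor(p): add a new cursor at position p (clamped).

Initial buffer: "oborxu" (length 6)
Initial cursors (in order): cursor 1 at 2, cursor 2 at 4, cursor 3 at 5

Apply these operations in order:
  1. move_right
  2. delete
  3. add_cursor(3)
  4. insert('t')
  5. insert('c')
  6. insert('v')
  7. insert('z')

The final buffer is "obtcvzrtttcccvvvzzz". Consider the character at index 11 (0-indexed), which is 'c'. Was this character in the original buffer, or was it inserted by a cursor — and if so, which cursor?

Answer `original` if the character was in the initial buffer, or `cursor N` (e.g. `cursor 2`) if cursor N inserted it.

After op 1 (move_right): buffer="oborxu" (len 6), cursors c1@3 c2@5 c3@6, authorship ......
After op 2 (delete): buffer="obr" (len 3), cursors c1@2 c2@3 c3@3, authorship ...
After op 3 (add_cursor(3)): buffer="obr" (len 3), cursors c1@2 c2@3 c3@3 c4@3, authorship ...
After op 4 (insert('t')): buffer="obtrttt" (len 7), cursors c1@3 c2@7 c3@7 c4@7, authorship ..1.234
After op 5 (insert('c')): buffer="obtcrtttccc" (len 11), cursors c1@4 c2@11 c3@11 c4@11, authorship ..11.234234
After op 6 (insert('v')): buffer="obtcvrtttcccvvv" (len 15), cursors c1@5 c2@15 c3@15 c4@15, authorship ..111.234234234
After op 7 (insert('z')): buffer="obtcvzrtttcccvvvzzz" (len 19), cursors c1@6 c2@19 c3@19 c4@19, authorship ..1111.234234234234
Authorship (.=original, N=cursor N): . . 1 1 1 1 . 2 3 4 2 3 4 2 3 4 2 3 4
Index 11: author = 3

Answer: cursor 3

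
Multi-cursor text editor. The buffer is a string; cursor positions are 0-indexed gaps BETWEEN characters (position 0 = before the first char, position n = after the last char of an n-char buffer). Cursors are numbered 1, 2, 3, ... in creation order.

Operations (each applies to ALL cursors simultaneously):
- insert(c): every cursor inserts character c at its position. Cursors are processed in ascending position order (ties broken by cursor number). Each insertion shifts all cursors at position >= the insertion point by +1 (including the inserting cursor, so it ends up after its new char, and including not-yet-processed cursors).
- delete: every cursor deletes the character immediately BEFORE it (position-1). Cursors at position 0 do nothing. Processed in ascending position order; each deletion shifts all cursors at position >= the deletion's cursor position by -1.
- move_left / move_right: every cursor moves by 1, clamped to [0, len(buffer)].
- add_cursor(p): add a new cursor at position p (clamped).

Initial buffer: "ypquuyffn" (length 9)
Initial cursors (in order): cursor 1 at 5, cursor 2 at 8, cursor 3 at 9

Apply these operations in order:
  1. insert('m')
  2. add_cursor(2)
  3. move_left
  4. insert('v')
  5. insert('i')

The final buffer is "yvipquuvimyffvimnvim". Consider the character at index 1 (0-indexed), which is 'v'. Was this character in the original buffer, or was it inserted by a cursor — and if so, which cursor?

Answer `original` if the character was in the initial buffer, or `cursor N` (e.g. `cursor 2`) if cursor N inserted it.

After op 1 (insert('m')): buffer="ypquumyffmnm" (len 12), cursors c1@6 c2@10 c3@12, authorship .....1...2.3
After op 2 (add_cursor(2)): buffer="ypquumyffmnm" (len 12), cursors c4@2 c1@6 c2@10 c3@12, authorship .....1...2.3
After op 3 (move_left): buffer="ypquumyffmnm" (len 12), cursors c4@1 c1@5 c2@9 c3@11, authorship .....1...2.3
After op 4 (insert('v')): buffer="yvpquuvmyffvmnvm" (len 16), cursors c4@2 c1@7 c2@12 c3@15, authorship .4....11...22.33
After op 5 (insert('i')): buffer="yvipquuvimyffvimnvim" (len 20), cursors c4@3 c1@9 c2@15 c3@19, authorship .44....111...222.333
Authorship (.=original, N=cursor N): . 4 4 . . . . 1 1 1 . . . 2 2 2 . 3 3 3
Index 1: author = 4

Answer: cursor 4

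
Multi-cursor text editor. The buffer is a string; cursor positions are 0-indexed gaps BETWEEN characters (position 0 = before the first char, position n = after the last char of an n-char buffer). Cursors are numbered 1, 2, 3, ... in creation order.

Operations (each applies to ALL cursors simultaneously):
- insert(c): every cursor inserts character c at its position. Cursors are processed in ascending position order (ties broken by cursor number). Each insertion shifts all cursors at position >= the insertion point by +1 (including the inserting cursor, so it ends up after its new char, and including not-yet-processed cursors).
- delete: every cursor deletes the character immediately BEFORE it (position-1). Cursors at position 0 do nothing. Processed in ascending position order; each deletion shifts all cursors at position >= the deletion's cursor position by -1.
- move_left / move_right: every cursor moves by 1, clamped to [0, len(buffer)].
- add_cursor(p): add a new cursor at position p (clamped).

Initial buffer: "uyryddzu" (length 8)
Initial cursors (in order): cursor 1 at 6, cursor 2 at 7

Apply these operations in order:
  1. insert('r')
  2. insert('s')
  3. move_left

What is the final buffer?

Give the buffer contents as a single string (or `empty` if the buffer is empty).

Answer: uyryddrszrsu

Derivation:
After op 1 (insert('r')): buffer="uyryddrzru" (len 10), cursors c1@7 c2@9, authorship ......1.2.
After op 2 (insert('s')): buffer="uyryddrszrsu" (len 12), cursors c1@8 c2@11, authorship ......11.22.
After op 3 (move_left): buffer="uyryddrszrsu" (len 12), cursors c1@7 c2@10, authorship ......11.22.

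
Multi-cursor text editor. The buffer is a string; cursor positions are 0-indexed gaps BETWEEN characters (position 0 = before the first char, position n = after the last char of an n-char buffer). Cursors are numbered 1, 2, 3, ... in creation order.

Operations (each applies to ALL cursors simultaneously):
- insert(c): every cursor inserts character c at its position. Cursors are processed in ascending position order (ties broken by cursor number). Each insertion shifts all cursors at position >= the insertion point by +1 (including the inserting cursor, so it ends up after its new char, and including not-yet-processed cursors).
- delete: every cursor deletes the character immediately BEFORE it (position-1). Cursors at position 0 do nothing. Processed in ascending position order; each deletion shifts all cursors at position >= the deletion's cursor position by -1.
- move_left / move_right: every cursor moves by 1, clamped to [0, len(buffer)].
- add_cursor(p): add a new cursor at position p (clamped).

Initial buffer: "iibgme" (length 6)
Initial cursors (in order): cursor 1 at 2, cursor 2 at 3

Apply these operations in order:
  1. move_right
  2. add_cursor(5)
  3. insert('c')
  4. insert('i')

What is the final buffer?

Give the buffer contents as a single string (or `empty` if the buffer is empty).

After op 1 (move_right): buffer="iibgme" (len 6), cursors c1@3 c2@4, authorship ......
After op 2 (add_cursor(5)): buffer="iibgme" (len 6), cursors c1@3 c2@4 c3@5, authorship ......
After op 3 (insert('c')): buffer="iibcgcmce" (len 9), cursors c1@4 c2@6 c3@8, authorship ...1.2.3.
After op 4 (insert('i')): buffer="iibcigcimcie" (len 12), cursors c1@5 c2@8 c3@11, authorship ...11.22.33.

Answer: iibcigcimcie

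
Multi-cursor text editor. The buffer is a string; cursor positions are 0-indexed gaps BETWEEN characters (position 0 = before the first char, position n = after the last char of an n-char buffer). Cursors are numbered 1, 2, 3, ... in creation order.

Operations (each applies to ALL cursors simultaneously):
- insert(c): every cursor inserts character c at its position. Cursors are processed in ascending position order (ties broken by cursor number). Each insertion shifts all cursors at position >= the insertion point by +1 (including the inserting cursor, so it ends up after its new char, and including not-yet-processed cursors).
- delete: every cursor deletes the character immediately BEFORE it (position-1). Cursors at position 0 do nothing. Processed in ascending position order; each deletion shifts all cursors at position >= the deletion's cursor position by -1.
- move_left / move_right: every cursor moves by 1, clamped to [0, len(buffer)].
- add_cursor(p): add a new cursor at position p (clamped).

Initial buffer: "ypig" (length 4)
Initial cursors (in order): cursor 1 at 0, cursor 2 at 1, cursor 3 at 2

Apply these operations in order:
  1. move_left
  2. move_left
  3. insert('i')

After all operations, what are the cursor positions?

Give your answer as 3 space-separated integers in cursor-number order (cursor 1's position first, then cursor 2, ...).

Answer: 3 3 3

Derivation:
After op 1 (move_left): buffer="ypig" (len 4), cursors c1@0 c2@0 c3@1, authorship ....
After op 2 (move_left): buffer="ypig" (len 4), cursors c1@0 c2@0 c3@0, authorship ....
After op 3 (insert('i')): buffer="iiiypig" (len 7), cursors c1@3 c2@3 c3@3, authorship 123....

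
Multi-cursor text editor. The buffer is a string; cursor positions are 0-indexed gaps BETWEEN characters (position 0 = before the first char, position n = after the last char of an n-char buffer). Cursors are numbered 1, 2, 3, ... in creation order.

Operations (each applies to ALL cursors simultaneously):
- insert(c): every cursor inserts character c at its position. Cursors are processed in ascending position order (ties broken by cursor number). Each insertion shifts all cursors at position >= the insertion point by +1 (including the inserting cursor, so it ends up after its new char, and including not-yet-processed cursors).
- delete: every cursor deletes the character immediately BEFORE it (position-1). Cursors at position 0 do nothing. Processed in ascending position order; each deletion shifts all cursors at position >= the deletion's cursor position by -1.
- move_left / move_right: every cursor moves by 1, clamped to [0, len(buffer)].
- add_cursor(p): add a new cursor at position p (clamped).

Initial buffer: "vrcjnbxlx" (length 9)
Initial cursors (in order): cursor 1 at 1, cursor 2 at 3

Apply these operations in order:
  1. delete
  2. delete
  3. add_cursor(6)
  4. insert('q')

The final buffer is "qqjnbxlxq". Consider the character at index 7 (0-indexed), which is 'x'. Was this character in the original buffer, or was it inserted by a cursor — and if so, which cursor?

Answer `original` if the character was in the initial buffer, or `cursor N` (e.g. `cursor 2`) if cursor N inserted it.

Answer: original

Derivation:
After op 1 (delete): buffer="rjnbxlx" (len 7), cursors c1@0 c2@1, authorship .......
After op 2 (delete): buffer="jnbxlx" (len 6), cursors c1@0 c2@0, authorship ......
After op 3 (add_cursor(6)): buffer="jnbxlx" (len 6), cursors c1@0 c2@0 c3@6, authorship ......
After op 4 (insert('q')): buffer="qqjnbxlxq" (len 9), cursors c1@2 c2@2 c3@9, authorship 12......3
Authorship (.=original, N=cursor N): 1 2 . . . . . . 3
Index 7: author = original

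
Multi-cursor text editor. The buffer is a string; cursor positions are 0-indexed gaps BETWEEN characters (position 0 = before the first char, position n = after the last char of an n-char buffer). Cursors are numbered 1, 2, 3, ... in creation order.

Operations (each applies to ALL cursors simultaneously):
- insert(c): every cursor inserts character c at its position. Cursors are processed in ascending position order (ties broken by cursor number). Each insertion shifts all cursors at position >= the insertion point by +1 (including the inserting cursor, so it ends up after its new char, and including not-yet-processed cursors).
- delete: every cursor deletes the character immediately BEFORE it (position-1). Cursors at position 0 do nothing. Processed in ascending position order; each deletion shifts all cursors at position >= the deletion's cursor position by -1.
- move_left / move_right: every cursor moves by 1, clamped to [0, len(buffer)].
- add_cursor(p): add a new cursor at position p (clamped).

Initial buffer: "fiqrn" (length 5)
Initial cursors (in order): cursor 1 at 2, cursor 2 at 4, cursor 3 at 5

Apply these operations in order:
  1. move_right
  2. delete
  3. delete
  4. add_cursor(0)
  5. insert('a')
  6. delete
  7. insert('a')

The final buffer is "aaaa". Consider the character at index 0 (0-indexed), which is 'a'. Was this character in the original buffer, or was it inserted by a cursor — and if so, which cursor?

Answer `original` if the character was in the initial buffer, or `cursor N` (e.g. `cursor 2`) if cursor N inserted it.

Answer: cursor 1

Derivation:
After op 1 (move_right): buffer="fiqrn" (len 5), cursors c1@3 c2@5 c3@5, authorship .....
After op 2 (delete): buffer="fi" (len 2), cursors c1@2 c2@2 c3@2, authorship ..
After op 3 (delete): buffer="" (len 0), cursors c1@0 c2@0 c3@0, authorship 
After op 4 (add_cursor(0)): buffer="" (len 0), cursors c1@0 c2@0 c3@0 c4@0, authorship 
After op 5 (insert('a')): buffer="aaaa" (len 4), cursors c1@4 c2@4 c3@4 c4@4, authorship 1234
After op 6 (delete): buffer="" (len 0), cursors c1@0 c2@0 c3@0 c4@0, authorship 
After op 7 (insert('a')): buffer="aaaa" (len 4), cursors c1@4 c2@4 c3@4 c4@4, authorship 1234
Authorship (.=original, N=cursor N): 1 2 3 4
Index 0: author = 1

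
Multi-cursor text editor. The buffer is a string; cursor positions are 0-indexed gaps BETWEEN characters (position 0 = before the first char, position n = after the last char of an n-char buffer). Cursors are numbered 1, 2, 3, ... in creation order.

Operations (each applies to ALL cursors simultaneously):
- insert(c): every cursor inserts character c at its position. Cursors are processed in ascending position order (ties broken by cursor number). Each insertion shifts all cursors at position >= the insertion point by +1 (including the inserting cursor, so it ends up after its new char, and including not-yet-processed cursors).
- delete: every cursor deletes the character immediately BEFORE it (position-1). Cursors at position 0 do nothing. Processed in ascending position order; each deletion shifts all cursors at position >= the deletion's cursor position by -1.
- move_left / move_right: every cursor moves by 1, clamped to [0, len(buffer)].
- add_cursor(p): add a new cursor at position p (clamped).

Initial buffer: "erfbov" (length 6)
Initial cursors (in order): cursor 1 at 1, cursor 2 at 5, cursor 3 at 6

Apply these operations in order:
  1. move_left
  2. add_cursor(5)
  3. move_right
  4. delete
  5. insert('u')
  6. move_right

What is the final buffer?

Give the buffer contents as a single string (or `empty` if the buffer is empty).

After op 1 (move_left): buffer="erfbov" (len 6), cursors c1@0 c2@4 c3@5, authorship ......
After op 2 (add_cursor(5)): buffer="erfbov" (len 6), cursors c1@0 c2@4 c3@5 c4@5, authorship ......
After op 3 (move_right): buffer="erfbov" (len 6), cursors c1@1 c2@5 c3@6 c4@6, authorship ......
After op 4 (delete): buffer="rf" (len 2), cursors c1@0 c2@2 c3@2 c4@2, authorship ..
After op 5 (insert('u')): buffer="urfuuu" (len 6), cursors c1@1 c2@6 c3@6 c4@6, authorship 1..234
After op 6 (move_right): buffer="urfuuu" (len 6), cursors c1@2 c2@6 c3@6 c4@6, authorship 1..234

Answer: urfuuu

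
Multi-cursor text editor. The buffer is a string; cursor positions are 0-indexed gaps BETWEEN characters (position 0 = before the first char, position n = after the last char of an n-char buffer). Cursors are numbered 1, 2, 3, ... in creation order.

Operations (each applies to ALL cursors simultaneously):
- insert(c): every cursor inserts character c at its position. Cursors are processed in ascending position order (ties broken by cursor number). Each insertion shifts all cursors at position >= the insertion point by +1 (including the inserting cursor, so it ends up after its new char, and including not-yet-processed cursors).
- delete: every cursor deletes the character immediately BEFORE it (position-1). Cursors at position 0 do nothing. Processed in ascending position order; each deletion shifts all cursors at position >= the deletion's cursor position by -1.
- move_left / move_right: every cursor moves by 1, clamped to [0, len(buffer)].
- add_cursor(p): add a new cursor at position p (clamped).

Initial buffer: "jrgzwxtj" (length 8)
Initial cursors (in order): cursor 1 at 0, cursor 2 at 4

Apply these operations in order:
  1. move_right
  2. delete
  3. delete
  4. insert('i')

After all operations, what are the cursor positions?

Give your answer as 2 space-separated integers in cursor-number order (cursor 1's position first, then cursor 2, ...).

Answer: 1 4

Derivation:
After op 1 (move_right): buffer="jrgzwxtj" (len 8), cursors c1@1 c2@5, authorship ........
After op 2 (delete): buffer="rgzxtj" (len 6), cursors c1@0 c2@3, authorship ......
After op 3 (delete): buffer="rgxtj" (len 5), cursors c1@0 c2@2, authorship .....
After op 4 (insert('i')): buffer="irgixtj" (len 7), cursors c1@1 c2@4, authorship 1..2...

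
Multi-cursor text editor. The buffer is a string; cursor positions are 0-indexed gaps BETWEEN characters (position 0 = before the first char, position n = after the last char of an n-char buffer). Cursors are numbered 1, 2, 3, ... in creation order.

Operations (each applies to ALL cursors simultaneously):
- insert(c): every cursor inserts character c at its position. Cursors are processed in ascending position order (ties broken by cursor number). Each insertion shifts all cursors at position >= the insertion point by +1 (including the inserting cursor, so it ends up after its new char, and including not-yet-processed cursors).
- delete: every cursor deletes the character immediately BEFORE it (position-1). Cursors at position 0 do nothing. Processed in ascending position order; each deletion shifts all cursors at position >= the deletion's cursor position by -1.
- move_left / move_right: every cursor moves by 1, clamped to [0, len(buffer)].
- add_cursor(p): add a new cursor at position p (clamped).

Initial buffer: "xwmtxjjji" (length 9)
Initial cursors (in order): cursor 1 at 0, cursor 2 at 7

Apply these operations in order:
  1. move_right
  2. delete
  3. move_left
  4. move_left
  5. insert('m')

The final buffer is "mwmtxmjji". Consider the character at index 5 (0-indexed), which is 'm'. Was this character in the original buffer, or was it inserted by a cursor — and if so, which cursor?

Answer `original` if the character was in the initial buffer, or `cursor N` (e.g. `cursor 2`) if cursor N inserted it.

After op 1 (move_right): buffer="xwmtxjjji" (len 9), cursors c1@1 c2@8, authorship .........
After op 2 (delete): buffer="wmtxjji" (len 7), cursors c1@0 c2@6, authorship .......
After op 3 (move_left): buffer="wmtxjji" (len 7), cursors c1@0 c2@5, authorship .......
After op 4 (move_left): buffer="wmtxjji" (len 7), cursors c1@0 c2@4, authorship .......
After op 5 (insert('m')): buffer="mwmtxmjji" (len 9), cursors c1@1 c2@6, authorship 1....2...
Authorship (.=original, N=cursor N): 1 . . . . 2 . . .
Index 5: author = 2

Answer: cursor 2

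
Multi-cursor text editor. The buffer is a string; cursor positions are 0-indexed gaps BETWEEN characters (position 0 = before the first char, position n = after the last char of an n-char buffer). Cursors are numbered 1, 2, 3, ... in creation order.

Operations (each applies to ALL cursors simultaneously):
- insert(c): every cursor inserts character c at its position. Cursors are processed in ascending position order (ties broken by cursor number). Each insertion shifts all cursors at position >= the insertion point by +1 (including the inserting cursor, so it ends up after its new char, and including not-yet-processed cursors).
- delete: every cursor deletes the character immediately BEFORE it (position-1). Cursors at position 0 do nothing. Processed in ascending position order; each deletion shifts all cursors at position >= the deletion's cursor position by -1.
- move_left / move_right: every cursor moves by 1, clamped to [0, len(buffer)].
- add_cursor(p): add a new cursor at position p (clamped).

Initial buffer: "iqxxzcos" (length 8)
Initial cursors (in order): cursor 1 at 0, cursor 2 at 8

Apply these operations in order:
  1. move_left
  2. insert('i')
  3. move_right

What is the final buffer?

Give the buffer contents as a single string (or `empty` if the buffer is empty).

After op 1 (move_left): buffer="iqxxzcos" (len 8), cursors c1@0 c2@7, authorship ........
After op 2 (insert('i')): buffer="iiqxxzcois" (len 10), cursors c1@1 c2@9, authorship 1.......2.
After op 3 (move_right): buffer="iiqxxzcois" (len 10), cursors c1@2 c2@10, authorship 1.......2.

Answer: iiqxxzcois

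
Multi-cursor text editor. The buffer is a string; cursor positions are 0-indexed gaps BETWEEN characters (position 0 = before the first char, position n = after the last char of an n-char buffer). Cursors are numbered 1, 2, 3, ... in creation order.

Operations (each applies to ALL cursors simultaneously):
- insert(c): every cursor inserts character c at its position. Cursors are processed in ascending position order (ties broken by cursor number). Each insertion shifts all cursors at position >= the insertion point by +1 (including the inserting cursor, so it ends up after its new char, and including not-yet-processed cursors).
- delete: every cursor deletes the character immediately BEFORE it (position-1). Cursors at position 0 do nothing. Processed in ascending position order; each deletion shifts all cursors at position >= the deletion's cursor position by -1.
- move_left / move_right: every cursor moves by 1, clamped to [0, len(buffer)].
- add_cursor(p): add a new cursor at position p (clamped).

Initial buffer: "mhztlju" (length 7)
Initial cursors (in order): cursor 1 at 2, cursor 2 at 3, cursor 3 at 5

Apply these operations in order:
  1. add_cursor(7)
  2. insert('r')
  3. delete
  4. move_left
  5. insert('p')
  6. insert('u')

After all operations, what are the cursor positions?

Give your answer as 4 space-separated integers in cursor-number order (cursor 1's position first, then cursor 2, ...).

After op 1 (add_cursor(7)): buffer="mhztlju" (len 7), cursors c1@2 c2@3 c3@5 c4@7, authorship .......
After op 2 (insert('r')): buffer="mhrzrtlrjur" (len 11), cursors c1@3 c2@5 c3@8 c4@11, authorship ..1.2..3..4
After op 3 (delete): buffer="mhztlju" (len 7), cursors c1@2 c2@3 c3@5 c4@7, authorship .......
After op 4 (move_left): buffer="mhztlju" (len 7), cursors c1@1 c2@2 c3@4 c4@6, authorship .......
After op 5 (insert('p')): buffer="mphpztpljpu" (len 11), cursors c1@2 c2@4 c3@7 c4@10, authorship .1.2..3..4.
After op 6 (insert('u')): buffer="mpuhpuztpuljpuu" (len 15), cursors c1@3 c2@6 c3@10 c4@14, authorship .11.22..33..44.

Answer: 3 6 10 14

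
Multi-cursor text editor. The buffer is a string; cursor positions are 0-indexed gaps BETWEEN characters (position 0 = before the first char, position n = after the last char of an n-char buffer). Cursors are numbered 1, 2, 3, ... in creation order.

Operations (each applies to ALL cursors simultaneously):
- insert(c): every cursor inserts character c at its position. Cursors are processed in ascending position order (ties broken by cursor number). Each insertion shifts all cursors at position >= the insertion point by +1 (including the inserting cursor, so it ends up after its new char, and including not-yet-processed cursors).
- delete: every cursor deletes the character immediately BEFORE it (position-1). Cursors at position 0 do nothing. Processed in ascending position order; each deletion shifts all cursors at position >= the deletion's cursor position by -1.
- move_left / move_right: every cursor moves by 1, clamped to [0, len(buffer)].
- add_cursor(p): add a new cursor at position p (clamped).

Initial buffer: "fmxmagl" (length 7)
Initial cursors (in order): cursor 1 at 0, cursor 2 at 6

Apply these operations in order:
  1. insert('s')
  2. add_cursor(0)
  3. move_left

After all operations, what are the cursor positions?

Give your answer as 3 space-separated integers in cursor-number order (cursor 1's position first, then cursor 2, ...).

Answer: 0 7 0

Derivation:
After op 1 (insert('s')): buffer="sfmxmagsl" (len 9), cursors c1@1 c2@8, authorship 1......2.
After op 2 (add_cursor(0)): buffer="sfmxmagsl" (len 9), cursors c3@0 c1@1 c2@8, authorship 1......2.
After op 3 (move_left): buffer="sfmxmagsl" (len 9), cursors c1@0 c3@0 c2@7, authorship 1......2.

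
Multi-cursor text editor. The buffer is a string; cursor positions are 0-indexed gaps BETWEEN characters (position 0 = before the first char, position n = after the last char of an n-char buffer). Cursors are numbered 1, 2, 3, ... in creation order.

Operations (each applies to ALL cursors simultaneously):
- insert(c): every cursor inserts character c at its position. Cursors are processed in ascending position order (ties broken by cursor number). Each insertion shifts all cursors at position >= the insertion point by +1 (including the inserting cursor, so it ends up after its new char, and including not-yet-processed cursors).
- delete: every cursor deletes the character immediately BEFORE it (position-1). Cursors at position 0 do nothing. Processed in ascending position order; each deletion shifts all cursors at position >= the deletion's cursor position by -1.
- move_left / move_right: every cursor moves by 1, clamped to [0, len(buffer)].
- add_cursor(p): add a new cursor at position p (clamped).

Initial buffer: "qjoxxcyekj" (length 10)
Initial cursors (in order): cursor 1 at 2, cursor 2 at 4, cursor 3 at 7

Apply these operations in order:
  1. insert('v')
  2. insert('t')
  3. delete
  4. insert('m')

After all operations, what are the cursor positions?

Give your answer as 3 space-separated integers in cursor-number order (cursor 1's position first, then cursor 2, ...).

Answer: 4 8 13

Derivation:
After op 1 (insert('v')): buffer="qjvoxvxcyvekj" (len 13), cursors c1@3 c2@6 c3@10, authorship ..1..2...3...
After op 2 (insert('t')): buffer="qjvtoxvtxcyvtekj" (len 16), cursors c1@4 c2@8 c3@13, authorship ..11..22...33...
After op 3 (delete): buffer="qjvoxvxcyvekj" (len 13), cursors c1@3 c2@6 c3@10, authorship ..1..2...3...
After op 4 (insert('m')): buffer="qjvmoxvmxcyvmekj" (len 16), cursors c1@4 c2@8 c3@13, authorship ..11..22...33...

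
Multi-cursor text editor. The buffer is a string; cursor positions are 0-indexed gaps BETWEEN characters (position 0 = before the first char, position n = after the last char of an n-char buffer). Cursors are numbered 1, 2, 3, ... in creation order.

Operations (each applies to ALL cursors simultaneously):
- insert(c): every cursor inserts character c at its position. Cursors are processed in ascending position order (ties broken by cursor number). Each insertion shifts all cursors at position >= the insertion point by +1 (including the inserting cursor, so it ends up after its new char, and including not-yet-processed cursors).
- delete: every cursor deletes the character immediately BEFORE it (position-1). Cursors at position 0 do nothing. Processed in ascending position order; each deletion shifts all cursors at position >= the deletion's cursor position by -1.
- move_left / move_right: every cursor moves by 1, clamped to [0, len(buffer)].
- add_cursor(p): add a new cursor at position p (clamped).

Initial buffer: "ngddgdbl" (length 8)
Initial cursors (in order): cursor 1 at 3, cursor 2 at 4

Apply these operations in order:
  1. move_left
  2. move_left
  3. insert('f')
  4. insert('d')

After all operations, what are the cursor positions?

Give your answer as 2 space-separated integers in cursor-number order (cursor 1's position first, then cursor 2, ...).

After op 1 (move_left): buffer="ngddgdbl" (len 8), cursors c1@2 c2@3, authorship ........
After op 2 (move_left): buffer="ngddgdbl" (len 8), cursors c1@1 c2@2, authorship ........
After op 3 (insert('f')): buffer="nfgfddgdbl" (len 10), cursors c1@2 c2@4, authorship .1.2......
After op 4 (insert('d')): buffer="nfdgfdddgdbl" (len 12), cursors c1@3 c2@6, authorship .11.22......

Answer: 3 6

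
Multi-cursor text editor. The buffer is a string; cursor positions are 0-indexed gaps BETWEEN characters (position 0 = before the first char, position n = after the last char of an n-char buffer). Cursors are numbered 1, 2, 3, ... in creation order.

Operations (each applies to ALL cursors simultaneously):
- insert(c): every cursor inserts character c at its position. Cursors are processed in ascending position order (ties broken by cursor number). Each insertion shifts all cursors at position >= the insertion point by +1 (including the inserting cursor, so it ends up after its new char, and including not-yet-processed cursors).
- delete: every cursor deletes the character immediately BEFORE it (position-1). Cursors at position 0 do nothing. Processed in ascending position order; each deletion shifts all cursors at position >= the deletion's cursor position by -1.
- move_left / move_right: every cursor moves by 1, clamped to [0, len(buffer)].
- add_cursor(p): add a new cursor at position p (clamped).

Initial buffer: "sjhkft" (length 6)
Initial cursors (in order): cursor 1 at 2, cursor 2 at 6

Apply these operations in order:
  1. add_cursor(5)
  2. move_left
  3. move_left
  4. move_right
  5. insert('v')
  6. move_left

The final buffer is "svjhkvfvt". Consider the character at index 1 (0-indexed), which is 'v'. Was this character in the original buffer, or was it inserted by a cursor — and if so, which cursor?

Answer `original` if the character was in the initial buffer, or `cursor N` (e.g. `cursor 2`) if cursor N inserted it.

Answer: cursor 1

Derivation:
After op 1 (add_cursor(5)): buffer="sjhkft" (len 6), cursors c1@2 c3@5 c2@6, authorship ......
After op 2 (move_left): buffer="sjhkft" (len 6), cursors c1@1 c3@4 c2@5, authorship ......
After op 3 (move_left): buffer="sjhkft" (len 6), cursors c1@0 c3@3 c2@4, authorship ......
After op 4 (move_right): buffer="sjhkft" (len 6), cursors c1@1 c3@4 c2@5, authorship ......
After op 5 (insert('v')): buffer="svjhkvfvt" (len 9), cursors c1@2 c3@6 c2@8, authorship .1...3.2.
After op 6 (move_left): buffer="svjhkvfvt" (len 9), cursors c1@1 c3@5 c2@7, authorship .1...3.2.
Authorship (.=original, N=cursor N): . 1 . . . 3 . 2 .
Index 1: author = 1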